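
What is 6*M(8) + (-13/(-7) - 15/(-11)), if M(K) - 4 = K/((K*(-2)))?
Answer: 1865/77 ≈ 24.221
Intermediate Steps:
M(K) = 7/2 (M(K) = 4 + K/((K*(-2))) = 4 + K/((-2*K)) = 4 + K*(-1/(2*K)) = 4 - ½ = 7/2)
6*M(8) + (-13/(-7) - 15/(-11)) = 6*(7/2) + (-13/(-7) - 15/(-11)) = 21 + (-13*(-⅐) - 15*(-1/11)) = 21 + (13/7 + 15/11) = 21 + 248/77 = 1865/77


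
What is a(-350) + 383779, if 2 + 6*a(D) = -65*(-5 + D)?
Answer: 775249/2 ≈ 3.8762e+5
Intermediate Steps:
a(D) = 323/6 - 65*D/6 (a(D) = -1/3 + (-65*(-5 + D))/6 = -1/3 + (325 - 65*D)/6 = -1/3 + (325/6 - 65*D/6) = 323/6 - 65*D/6)
a(-350) + 383779 = (323/6 - 65/6*(-350)) + 383779 = (323/6 + 11375/3) + 383779 = 7691/2 + 383779 = 775249/2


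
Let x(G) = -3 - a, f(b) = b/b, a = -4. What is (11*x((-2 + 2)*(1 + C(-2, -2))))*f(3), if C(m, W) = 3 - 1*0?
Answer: 11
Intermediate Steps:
C(m, W) = 3 (C(m, W) = 3 + 0 = 3)
f(b) = 1
x(G) = 1 (x(G) = -3 - 1*(-4) = -3 + 4 = 1)
(11*x((-2 + 2)*(1 + C(-2, -2))))*f(3) = (11*1)*1 = 11*1 = 11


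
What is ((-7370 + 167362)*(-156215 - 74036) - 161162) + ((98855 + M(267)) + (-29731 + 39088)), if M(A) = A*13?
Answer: -36838367471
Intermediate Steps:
M(A) = 13*A
((-7370 + 167362)*(-156215 - 74036) - 161162) + ((98855 + M(267)) + (-29731 + 39088)) = ((-7370 + 167362)*(-156215 - 74036) - 161162) + ((98855 + 13*267) + (-29731 + 39088)) = (159992*(-230251) - 161162) + ((98855 + 3471) + 9357) = (-36838317992 - 161162) + (102326 + 9357) = -36838479154 + 111683 = -36838367471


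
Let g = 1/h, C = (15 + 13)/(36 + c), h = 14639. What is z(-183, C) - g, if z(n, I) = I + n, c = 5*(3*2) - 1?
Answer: -173721078/951535 ≈ -182.57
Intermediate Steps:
c = 29 (c = 5*6 - 1 = 30 - 1 = 29)
C = 28/65 (C = (15 + 13)/(36 + 29) = 28/65 ≈ 0.43077)
g = 1/14639 ≈ 6.8311e-5
z(-183, C) - g = (28/65 - 183) - 1*1/14639 = -11867/65 - 1/14639 = -173721078/951535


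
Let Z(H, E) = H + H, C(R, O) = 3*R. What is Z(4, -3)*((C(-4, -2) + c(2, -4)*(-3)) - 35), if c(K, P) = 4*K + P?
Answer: -472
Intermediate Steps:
Z(H, E) = 2*H
c(K, P) = P + 4*K
Z(4, -3)*((C(-4, -2) + c(2, -4)*(-3)) - 35) = (2*4)*((3*(-4) + (-4 + 4*2)*(-3)) - 35) = 8*((-12 + (-4 + 8)*(-3)) - 35) = 8*((-12 + 4*(-3)) - 35) = 8*((-12 - 12) - 35) = 8*(-24 - 35) = 8*(-59) = -472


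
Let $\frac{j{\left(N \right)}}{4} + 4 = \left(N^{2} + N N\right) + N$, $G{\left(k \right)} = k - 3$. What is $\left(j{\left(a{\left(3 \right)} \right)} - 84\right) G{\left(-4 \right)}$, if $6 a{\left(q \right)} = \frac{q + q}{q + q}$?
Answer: $\frac{6244}{9} \approx 693.78$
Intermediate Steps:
$a{\left(q \right)} = \frac{1}{6}$ ($a{\left(q \right)} = \frac{\left(q + q\right) \frac{1}{q + q}}{6} = \frac{2 q \frac{1}{2 q}}{6} = \frac{1}{6} \cdot 1 = \frac{1}{6}$)
$G{\left(k \right)} = -3 + k$
$j{\left(N \right)} = -16 + 4 N + 8 N^{2}$ ($j{\left(N \right)} = -16 + 4 \left(\left(N^{2} + N N\right) + N\right) = -16 + 4 \left(\left(N^{2} + N^{2}\right) + N\right) = -16 + 4 \left(2 N^{2} + N\right) = -16 + 4 \left(N + 2 N^{2}\right) = -16 + \left(4 N + 8 N^{2}\right) = -16 + 4 N + 8 N^{2}$)
$\left(j{\left(a{\left(3 \right)} \right)} - 84\right) G{\left(-4 \right)} = \left(\left(-16 + 4 \cdot \frac{1}{6} + \frac{8}{36}\right) - 84\right) \left(-3 - 4\right) = \left(\left(-16 + \frac{2}{3} + 8 \cdot \frac{1}{36}\right) - 84\right) \left(-7\right) = \left(\left(-16 + \frac{2}{3} + \frac{2}{9}\right) - 84\right) \left(-7\right) = \left(- \frac{136}{9} - 84\right) \left(-7\right) = \left(- \frac{892}{9}\right) \left(-7\right) = \frac{6244}{9}$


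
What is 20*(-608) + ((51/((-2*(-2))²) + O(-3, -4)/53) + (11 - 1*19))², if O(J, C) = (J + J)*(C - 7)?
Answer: -8735154015/719104 ≈ -12147.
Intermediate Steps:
O(J, C) = 2*J*(-7 + C) (O(J, C) = (2*J)*(-7 + C) = 2*J*(-7 + C))
20*(-608) + ((51/((-2*(-2))²) + O(-3, -4)/53) + (11 - 1*19))² = 20*(-608) + ((51/((-2*(-2))²) + (2*(-3)*(-7 - 4))/53) + (11 - 1*19))² = -12160 + ((51/(4²) + (2*(-3)*(-11))*(1/53)) + (11 - 19))² = -12160 + ((51/16 + 66*(1/53)) - 8)² = -12160 + ((51*(1/16) + 66/53) - 8)² = -12160 + ((51/16 + 66/53) - 8)² = -12160 + (3759/848 - 8)² = -12160 + (-3025/848)² = -12160 + 9150625/719104 = -8735154015/719104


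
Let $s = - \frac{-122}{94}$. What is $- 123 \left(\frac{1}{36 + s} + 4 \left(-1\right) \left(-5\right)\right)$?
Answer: $- \frac{4318161}{1753} \approx -2463.3$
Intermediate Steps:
$s = \frac{61}{47}$ ($s = - \frac{-122}{94} = \left(-1\right) \left(- \frac{61}{47}\right) = \frac{61}{47} \approx 1.2979$)
$- 123 \left(\frac{1}{36 + s} + 4 \left(-1\right) \left(-5\right)\right) = - 123 \left(\frac{1}{36 + \frac{61}{47}} + 4 \left(-1\right) \left(-5\right)\right) = - 123 \left(\frac{1}{\frac{1753}{47}} - -20\right) = - 123 \left(\frac{47}{1753} + 20\right) = \left(-123\right) \frac{35107}{1753} = - \frac{4318161}{1753}$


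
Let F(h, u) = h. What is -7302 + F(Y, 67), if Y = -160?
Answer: -7462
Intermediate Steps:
-7302 + F(Y, 67) = -7302 - 160 = -7462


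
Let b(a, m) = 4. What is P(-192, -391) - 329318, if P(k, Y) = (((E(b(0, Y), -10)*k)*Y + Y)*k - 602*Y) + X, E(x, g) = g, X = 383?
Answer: 144119759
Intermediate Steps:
P(k, Y) = 383 - 602*Y + k*(Y - 10*Y*k) (P(k, Y) = (((-10*k)*Y + Y)*k - 602*Y) + 383 = ((-10*Y*k + Y)*k - 602*Y) + 383 = ((Y - 10*Y*k)*k - 602*Y) + 383 = (k*(Y - 10*Y*k) - 602*Y) + 383 = (-602*Y + k*(Y - 10*Y*k)) + 383 = 383 - 602*Y + k*(Y - 10*Y*k))
P(-192, -391) - 329318 = (383 - 602*(-391) - 391*(-192) - 10*(-391)*(-192)²) - 329318 = (383 + 235382 + 75072 - 10*(-391)*36864) - 329318 = (383 + 235382 + 75072 + 144138240) - 329318 = 144449077 - 329318 = 144119759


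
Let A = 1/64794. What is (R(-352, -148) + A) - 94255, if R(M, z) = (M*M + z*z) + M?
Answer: 3317517595/64794 ≈ 51201.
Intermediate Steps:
A = 1/64794 ≈ 1.5434e-5
R(M, z) = M + M² + z² (R(M, z) = (M² + z²) + M = M + M² + z²)
(R(-352, -148) + A) - 94255 = ((-352 + (-352)² + (-148)²) + 1/64794) - 94255 = ((-352 + 123904 + 21904) + 1/64794) - 94255 = (145456 + 1/64794) - 94255 = 9424676065/64794 - 94255 = 3317517595/64794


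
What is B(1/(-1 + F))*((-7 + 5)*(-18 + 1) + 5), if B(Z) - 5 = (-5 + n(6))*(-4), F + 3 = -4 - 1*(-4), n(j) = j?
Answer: 39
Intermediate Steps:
F = -3 (F = -3 + (-4 - 1*(-4)) = -3 + (-4 + 4) = -3 + 0 = -3)
B(Z) = 1 (B(Z) = 5 + (-5 + 6)*(-4) = 5 + 1*(-4) = 5 - 4 = 1)
B(1/(-1 + F))*((-7 + 5)*(-18 + 1) + 5) = 1*((-7 + 5)*(-18 + 1) + 5) = 1*(-2*(-17) + 5) = 1*(34 + 5) = 1*39 = 39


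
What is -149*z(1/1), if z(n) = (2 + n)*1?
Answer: -447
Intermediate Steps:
z(n) = 2 + n
-149*z(1/1) = -149*(2 + 1/1) = -149*(2 + 1*1) = -149*(2 + 1) = -149*3 = -447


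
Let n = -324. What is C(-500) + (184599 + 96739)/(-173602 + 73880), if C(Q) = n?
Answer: -16295633/49861 ≈ -326.82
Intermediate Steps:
C(Q) = -324
C(-500) + (184599 + 96739)/(-173602 + 73880) = -324 + (184599 + 96739)/(-173602 + 73880) = -324 + 281338/(-99722) = -324 + 281338*(-1/99722) = -324 - 140669/49861 = -16295633/49861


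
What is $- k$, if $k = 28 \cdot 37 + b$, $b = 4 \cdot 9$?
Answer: $-1072$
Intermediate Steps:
$b = 36$
$k = 1072$ ($k = 28 \cdot 37 + 36 = 1036 + 36 = 1072$)
$- k = \left(-1\right) 1072 = -1072$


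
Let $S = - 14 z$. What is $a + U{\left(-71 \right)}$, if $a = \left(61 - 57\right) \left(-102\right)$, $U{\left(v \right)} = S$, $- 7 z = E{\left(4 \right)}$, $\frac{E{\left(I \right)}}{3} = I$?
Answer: $-384$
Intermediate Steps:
$E{\left(I \right)} = 3 I$
$z = - \frac{12}{7}$ ($z = - \frac{3 \cdot 4}{7} = \left(- \frac{1}{7}\right) 12 = - \frac{12}{7} \approx -1.7143$)
$S = 24$ ($S = \left(-14\right) \left(- \frac{12}{7}\right) = 24$)
$U{\left(v \right)} = 24$
$a = -408$ ($a = 4 \left(-102\right) = -408$)
$a + U{\left(-71 \right)} = -408 + 24 = -384$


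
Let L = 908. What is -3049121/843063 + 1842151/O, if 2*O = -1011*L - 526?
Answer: -2953379511610/387182584191 ≈ -7.6279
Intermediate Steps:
O = -459257 (O = (-1011*908 - 526)/2 = (-917988 - 526)/2 = (1/2)*(-918514) = -459257)
-3049121/843063 + 1842151/O = -3049121/843063 + 1842151/(-459257) = -3049121*1/843063 + 1842151*(-1/459257) = -3049121/843063 - 1842151/459257 = -2953379511610/387182584191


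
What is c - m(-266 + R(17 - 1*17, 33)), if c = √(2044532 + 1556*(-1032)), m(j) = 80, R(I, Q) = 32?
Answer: -80 + 2*√109685 ≈ 582.38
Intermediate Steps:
c = 2*√109685 (c = √(2044532 - 1605792) = √438740 = 2*√109685 ≈ 662.38)
c - m(-266 + R(17 - 1*17, 33)) = 2*√109685 - 1*80 = 2*√109685 - 80 = -80 + 2*√109685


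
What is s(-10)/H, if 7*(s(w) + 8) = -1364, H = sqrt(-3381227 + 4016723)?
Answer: -355*sqrt(158874)/556059 ≈ -0.25447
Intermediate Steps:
H = 2*sqrt(158874) (H = sqrt(635496) = 2*sqrt(158874) ≈ 797.18)
s(w) = -1420/7 (s(w) = -8 + (1/7)*(-1364) = -8 - 1364/7 = -1420/7)
s(-10)/H = -1420*sqrt(158874)/317748/7 = -355*sqrt(158874)/556059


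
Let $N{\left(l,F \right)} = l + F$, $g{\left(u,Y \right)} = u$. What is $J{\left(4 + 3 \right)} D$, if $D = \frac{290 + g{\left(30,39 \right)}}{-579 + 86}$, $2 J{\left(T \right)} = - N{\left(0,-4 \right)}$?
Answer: $- \frac{640}{493} \approx -1.2982$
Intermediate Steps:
$N{\left(l,F \right)} = F + l$
$J{\left(T \right)} = 2$ ($J{\left(T \right)} = \frac{\left(-1\right) \left(-4 + 0\right)}{2} = \frac{\left(-1\right) \left(-4\right)}{2} = \frac{1}{2} \cdot 4 = 2$)
$D = - \frac{320}{493}$ ($D = \frac{290 + 30}{-579 + 86} = \frac{320}{-493} = 320 \left(- \frac{1}{493}\right) = - \frac{320}{493} \approx -0.64909$)
$J{\left(4 + 3 \right)} D = 2 \left(- \frac{320}{493}\right) = - \frac{640}{493}$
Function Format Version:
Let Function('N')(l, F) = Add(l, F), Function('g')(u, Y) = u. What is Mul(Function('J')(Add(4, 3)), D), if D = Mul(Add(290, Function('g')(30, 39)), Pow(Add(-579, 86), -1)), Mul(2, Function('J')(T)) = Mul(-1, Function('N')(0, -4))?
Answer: Rational(-640, 493) ≈ -1.2982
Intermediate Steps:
Function('N')(l, F) = Add(F, l)
Function('J')(T) = 2 (Function('J')(T) = Mul(Rational(1, 2), Mul(-1, Add(-4, 0))) = Mul(Rational(1, 2), Mul(-1, -4)) = Mul(Rational(1, 2), 4) = 2)
D = Rational(-320, 493) (D = Mul(Add(290, 30), Pow(Add(-579, 86), -1)) = Mul(320, Pow(-493, -1)) = Mul(320, Rational(-1, 493)) = Rational(-320, 493) ≈ -0.64909)
Mul(Function('J')(Add(4, 3)), D) = Mul(2, Rational(-320, 493)) = Rational(-640, 493)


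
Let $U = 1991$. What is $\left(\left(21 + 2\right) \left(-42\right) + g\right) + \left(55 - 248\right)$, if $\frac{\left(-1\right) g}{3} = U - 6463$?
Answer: $12257$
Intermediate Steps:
$g = 13416$ ($g = - 3 \left(1991 - 6463\right) = \left(-3\right) \left(-4472\right) = 13416$)
$\left(\left(21 + 2\right) \left(-42\right) + g\right) + \left(55 - 248\right) = \left(\left(21 + 2\right) \left(-42\right) + 13416\right) + \left(55 - 248\right) = \left(23 \left(-42\right) + 13416\right) + \left(55 - 248\right) = \left(-966 + 13416\right) - 193 = 12450 - 193 = 12257$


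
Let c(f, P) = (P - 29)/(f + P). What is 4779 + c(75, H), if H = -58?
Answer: 81156/17 ≈ 4773.9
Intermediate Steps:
c(f, P) = (-29 + P)/(P + f)
4779 + c(75, H) = 4779 + (-29 - 58)/(-58 + 75) = 4779 - 87/17 = 81156/17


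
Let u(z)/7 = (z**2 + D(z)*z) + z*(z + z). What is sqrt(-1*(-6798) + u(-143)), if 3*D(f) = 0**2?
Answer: sqrt(436227) ≈ 660.47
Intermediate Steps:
D(f) = 0 (D(f) = (1/3)*0**2 = (1/3)*0 = 0)
u(z) = 21*z**2 (u(z) = 7*((z**2 + 0*z) + z*(z + z)) = 7*((z**2 + 0) + z*(2*z)) = 7*(z**2 + 2*z**2) = 7*(3*z**2) = 21*z**2)
sqrt(-1*(-6798) + u(-143)) = sqrt(-1*(-6798) + 21*(-143)**2) = sqrt(6798 + 21*20449) = sqrt(6798 + 429429) = sqrt(436227)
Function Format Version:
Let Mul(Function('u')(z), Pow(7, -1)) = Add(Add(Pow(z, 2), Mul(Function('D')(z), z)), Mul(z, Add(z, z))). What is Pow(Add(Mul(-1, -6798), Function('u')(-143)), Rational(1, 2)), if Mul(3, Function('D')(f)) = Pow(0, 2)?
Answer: Pow(436227, Rational(1, 2)) ≈ 660.47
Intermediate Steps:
Function('D')(f) = 0 (Function('D')(f) = Mul(Rational(1, 3), Pow(0, 2)) = Mul(Rational(1, 3), 0) = 0)
Function('u')(z) = Mul(21, Pow(z, 2)) (Function('u')(z) = Mul(7, Add(Add(Pow(z, 2), Mul(0, z)), Mul(z, Add(z, z)))) = Mul(7, Add(Add(Pow(z, 2), 0), Mul(z, Mul(2, z)))) = Mul(7, Add(Pow(z, 2), Mul(2, Pow(z, 2)))) = Mul(7, Mul(3, Pow(z, 2))) = Mul(21, Pow(z, 2)))
Pow(Add(Mul(-1, -6798), Function('u')(-143)), Rational(1, 2)) = Pow(Add(Mul(-1, -6798), Mul(21, Pow(-143, 2))), Rational(1, 2)) = Pow(Add(6798, Mul(21, 20449)), Rational(1, 2)) = Pow(Add(6798, 429429), Rational(1, 2)) = Pow(436227, Rational(1, 2))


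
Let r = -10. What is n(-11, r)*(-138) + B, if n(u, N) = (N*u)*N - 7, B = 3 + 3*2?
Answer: 152775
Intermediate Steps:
B = 9 (B = 3 + 6 = 9)
n(u, N) = -7 + u*N² (n(u, N) = u*N² - 7 = -7 + u*N²)
n(-11, r)*(-138) + B = (-7 - 11*(-10)²)*(-138) + 9 = (-7 - 11*100)*(-138) + 9 = (-7 - 1100)*(-138) + 9 = -1107*(-138) + 9 = 152766 + 9 = 152775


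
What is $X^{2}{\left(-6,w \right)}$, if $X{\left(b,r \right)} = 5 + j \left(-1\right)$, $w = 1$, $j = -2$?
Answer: $49$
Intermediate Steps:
$X{\left(b,r \right)} = 7$ ($X{\left(b,r \right)} = 5 - -2 = 5 + 2 = 7$)
$X^{2}{\left(-6,w \right)} = 7^{2} = 49$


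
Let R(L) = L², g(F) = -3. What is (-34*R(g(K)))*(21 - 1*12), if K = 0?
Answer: -2754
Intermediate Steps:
(-34*R(g(K)))*(21 - 1*12) = (-34*(-3)²)*(21 - 1*12) = (-34*9)*(21 - 12) = -306*9 = -2754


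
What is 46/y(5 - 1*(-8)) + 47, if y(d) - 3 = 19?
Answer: 540/11 ≈ 49.091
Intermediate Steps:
y(d) = 22 (y(d) = 3 + 19 = 22)
46/y(5 - 1*(-8)) + 47 = 46/22 + 47 = 46*(1/22) + 47 = 23/11 + 47 = 540/11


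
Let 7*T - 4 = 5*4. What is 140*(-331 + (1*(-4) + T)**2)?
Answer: -324060/7 ≈ -46294.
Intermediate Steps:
T = 24/7 (T = 4/7 + (5*4)/7 = 4/7 + (1/7)*20 = 4/7 + 20/7 = 24/7 ≈ 3.4286)
140*(-331 + (1*(-4) + T)**2) = 140*(-331 + (1*(-4) + 24/7)**2) = 140*(-331 + (-4 + 24/7)**2) = 140*(-331 + (-4/7)**2) = 140*(-331 + 16/49) = 140*(-16203/49) = -324060/7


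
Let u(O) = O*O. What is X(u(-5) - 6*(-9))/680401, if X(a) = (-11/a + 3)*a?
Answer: 226/680401 ≈ 0.00033216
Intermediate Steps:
u(O) = O**2
X(a) = a*(3 - 11/a) (X(a) = (3 - 11/a)*a = a*(3 - 11/a))
X(u(-5) - 6*(-9))/680401 = (-11 + 3*((-5)**2 - 6*(-9)))/680401 = (-11 + 3*(25 + 54))*(1/680401) = (-11 + 3*79)*(1/680401) = (-11 + 237)*(1/680401) = 226*(1/680401) = 226/680401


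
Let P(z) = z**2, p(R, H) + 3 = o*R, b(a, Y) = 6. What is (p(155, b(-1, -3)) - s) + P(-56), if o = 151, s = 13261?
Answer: 13277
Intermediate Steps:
p(R, H) = -3 + 151*R
(p(155, b(-1, -3)) - s) + P(-56) = ((-3 + 151*155) - 1*13261) + (-56)**2 = ((-3 + 23405) - 13261) + 3136 = (23402 - 13261) + 3136 = 10141 + 3136 = 13277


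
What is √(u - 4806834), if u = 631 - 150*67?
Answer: I*√4816253 ≈ 2194.6*I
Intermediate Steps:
u = -9419 (u = 631 - 10050 = -9419)
√(u - 4806834) = √(-9419 - 4806834) = √(-4816253) = I*√4816253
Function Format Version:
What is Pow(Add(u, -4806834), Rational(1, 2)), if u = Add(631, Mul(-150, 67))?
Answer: Mul(I, Pow(4816253, Rational(1, 2))) ≈ Mul(2194.6, I)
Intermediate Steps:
u = -9419 (u = Add(631, -10050) = -9419)
Pow(Add(u, -4806834), Rational(1, 2)) = Pow(Add(-9419, -4806834), Rational(1, 2)) = Pow(-4816253, Rational(1, 2)) = Mul(I, Pow(4816253, Rational(1, 2)))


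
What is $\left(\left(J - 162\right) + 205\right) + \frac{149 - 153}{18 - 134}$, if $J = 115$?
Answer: $\frac{4583}{29} \approx 158.03$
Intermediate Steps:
$\left(\left(J - 162\right) + 205\right) + \frac{149 - 153}{18 - 134} = \left(\left(115 - 162\right) + 205\right) + \frac{149 - 153}{18 - 134} = \left(\left(115 - 162\right) + 205\right) - \frac{4}{-116} = \left(-47 + 205\right) - - \frac{1}{29} = 158 + \frac{1}{29} = \frac{4583}{29}$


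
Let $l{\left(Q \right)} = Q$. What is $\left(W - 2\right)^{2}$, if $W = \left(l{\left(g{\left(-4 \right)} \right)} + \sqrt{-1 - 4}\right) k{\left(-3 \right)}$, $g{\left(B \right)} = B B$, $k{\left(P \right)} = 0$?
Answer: $4$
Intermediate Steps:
$g{\left(B \right)} = B^{2}$
$W = 0$ ($W = \left(\left(-4\right)^{2} + \sqrt{-1 - 4}\right) 0 = \left(16 + \sqrt{-5}\right) 0 = \left(16 + i \sqrt{5}\right) 0 = 0$)
$\left(W - 2\right)^{2} = \left(0 - 2\right)^{2} = \left(-2\right)^{2} = 4$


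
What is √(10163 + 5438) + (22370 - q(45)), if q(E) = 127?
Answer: 22243 + √15601 ≈ 22368.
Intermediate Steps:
√(10163 + 5438) + (22370 - q(45)) = √(10163 + 5438) + (22370 - 1*127) = √15601 + (22370 - 127) = √15601 + 22243 = 22243 + √15601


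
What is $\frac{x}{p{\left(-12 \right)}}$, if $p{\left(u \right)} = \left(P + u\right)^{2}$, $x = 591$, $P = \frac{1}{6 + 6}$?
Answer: $\frac{85104}{20449} \approx 4.1618$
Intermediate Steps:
$P = \frac{1}{12} \approx 0.083333$
$p{\left(u \right)} = \left(\frac{1}{12} + u\right)^{2}$
$\frac{x}{p{\left(-12 \right)}} = \frac{591}{\frac{1}{144} \left(1 + 12 \left(-12\right)\right)^{2}} = \frac{591}{\frac{1}{144} \left(1 - 144\right)^{2}} = \frac{591}{\frac{1}{144} \left(-143\right)^{2}} = \frac{591}{\frac{1}{144} \cdot 20449} = \frac{591}{\frac{20449}{144}} = 591 \cdot \frac{144}{20449} = \frac{85104}{20449}$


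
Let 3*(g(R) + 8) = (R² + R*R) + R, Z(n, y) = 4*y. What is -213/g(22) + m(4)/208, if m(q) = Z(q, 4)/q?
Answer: -5377/8372 ≈ -0.64226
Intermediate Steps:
g(R) = -8 + R/3 + 2*R²/3 (g(R) = -8 + ((R² + R*R) + R)/3 = -8 + ((R² + R²) + R)/3 = -8 + (2*R² + R)/3 = -8 + (R + 2*R²)/3 = -8 + (R/3 + 2*R²/3) = -8 + R/3 + 2*R²/3)
m(q) = 16/q (m(q) = (4*4)/q = 16/q)
-213/g(22) + m(4)/208 = -213/(-8 + (⅓)*22 + (⅔)*22²) + (16/4)/208 = -213/(-8 + 22/3 + (⅔)*484) + (16*(¼))*(1/208) = -213/(-8 + 22/3 + 968/3) + 4*(1/208) = -213/322 + 1/52 = -5377/8372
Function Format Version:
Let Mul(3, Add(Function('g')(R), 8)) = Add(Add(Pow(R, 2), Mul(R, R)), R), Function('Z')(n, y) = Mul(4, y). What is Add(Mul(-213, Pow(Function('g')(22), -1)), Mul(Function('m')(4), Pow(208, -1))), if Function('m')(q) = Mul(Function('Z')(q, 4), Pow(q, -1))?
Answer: Rational(-5377, 8372) ≈ -0.64226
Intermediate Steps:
Function('g')(R) = Add(-8, Mul(Rational(1, 3), R), Mul(Rational(2, 3), Pow(R, 2))) (Function('g')(R) = Add(-8, Mul(Rational(1, 3), Add(Add(Pow(R, 2), Mul(R, R)), R))) = Add(-8, Mul(Rational(1, 3), Add(Add(Pow(R, 2), Pow(R, 2)), R))) = Add(-8, Mul(Rational(1, 3), Add(Mul(2, Pow(R, 2)), R))) = Add(-8, Mul(Rational(1, 3), Add(R, Mul(2, Pow(R, 2))))) = Add(-8, Add(Mul(Rational(1, 3), R), Mul(Rational(2, 3), Pow(R, 2)))) = Add(-8, Mul(Rational(1, 3), R), Mul(Rational(2, 3), Pow(R, 2))))
Function('m')(q) = Mul(16, Pow(q, -1)) (Function('m')(q) = Mul(Mul(4, 4), Pow(q, -1)) = Mul(16, Pow(q, -1)))
Add(Mul(-213, Pow(Function('g')(22), -1)), Mul(Function('m')(4), Pow(208, -1))) = Add(Mul(-213, Pow(Add(-8, Mul(Rational(1, 3), 22), Mul(Rational(2, 3), Pow(22, 2))), -1)), Mul(Mul(16, Pow(4, -1)), Pow(208, -1))) = Add(Mul(-213, Pow(Add(-8, Rational(22, 3), Mul(Rational(2, 3), 484)), -1)), Mul(Mul(16, Rational(1, 4)), Rational(1, 208))) = Add(Mul(-213, Pow(Add(-8, Rational(22, 3), Rational(968, 3)), -1)), Mul(4, Rational(1, 208))) = Add(Mul(-213, Pow(322, -1)), Rational(1, 52)) = Add(Mul(-213, Rational(1, 322)), Rational(1, 52)) = Add(Rational(-213, 322), Rational(1, 52)) = Rational(-5377, 8372)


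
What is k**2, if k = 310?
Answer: 96100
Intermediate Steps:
k**2 = 310**2 = 96100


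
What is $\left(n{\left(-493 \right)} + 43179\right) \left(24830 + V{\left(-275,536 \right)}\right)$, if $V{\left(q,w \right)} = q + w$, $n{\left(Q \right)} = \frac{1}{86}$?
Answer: $\frac{93172793945}{86} \approx 1.0834 \cdot 10^{9}$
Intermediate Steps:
$n{\left(Q \right)} = \frac{1}{86}$
$\left(n{\left(-493 \right)} + 43179\right) \left(24830 + V{\left(-275,536 \right)}\right) = \left(\frac{1}{86} + 43179\right) \left(24830 + \left(-275 + 536\right)\right) = \frac{3713395 \left(24830 + 261\right)}{86} = \frac{3713395}{86} \cdot 25091 = \frac{93172793945}{86}$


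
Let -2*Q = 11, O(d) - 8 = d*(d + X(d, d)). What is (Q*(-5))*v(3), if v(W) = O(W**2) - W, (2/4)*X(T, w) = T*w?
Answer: 42460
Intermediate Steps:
X(T, w) = 2*T*w (X(T, w) = 2*(T*w) = 2*T*w)
O(d) = 8 + d*(d + 2*d**2) (O(d) = 8 + d*(d + 2*d*d) = 8 + d*(d + 2*d**2))
Q = -11/2 (Q = -1/2*11 = -11/2 ≈ -5.5000)
v(W) = 8 + W**4 - W + 2*W**6 (v(W) = (8 + (W**2)**2 + 2*(W**2)**3) - W = (8 + W**4 + 2*W**6) - W = 8 + W**4 - W + 2*W**6)
(Q*(-5))*v(3) = (-11/2*(-5))*(8 + 3**4 - 1*3 + 2*3**6) = 55*(8 + 81 - 3 + 2*729)/2 = 55*(8 + 81 - 3 + 1458)/2 = (55/2)*1544 = 42460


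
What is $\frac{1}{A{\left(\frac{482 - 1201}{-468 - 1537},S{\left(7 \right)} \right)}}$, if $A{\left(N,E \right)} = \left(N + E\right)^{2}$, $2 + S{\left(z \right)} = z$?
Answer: $\frac{4020025}{115433536} \approx 0.034825$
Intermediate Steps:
$S{\left(z \right)} = -2 + z$
$A{\left(N,E \right)} = \left(E + N\right)^{2}$
$\frac{1}{A{\left(\frac{482 - 1201}{-468 - 1537},S{\left(7 \right)} \right)}} = \frac{1}{\left(\left(-2 + 7\right) + \frac{482 - 1201}{-468 - 1537}\right)^{2}} = \frac{1}{\left(5 - \frac{719}{-2005}\right)^{2}} = \frac{1}{\left(5 - - \frac{719}{2005}\right)^{2}} = \frac{1}{\left(5 + \frac{719}{2005}\right)^{2}} = \frac{1}{\left(\frac{10744}{2005}\right)^{2}} = \frac{1}{\frac{115433536}{4020025}} = \frac{4020025}{115433536}$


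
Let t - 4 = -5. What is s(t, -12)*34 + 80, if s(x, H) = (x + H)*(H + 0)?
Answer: 5384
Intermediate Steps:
t = -1 (t = 4 - 5 = -1)
s(x, H) = H*(H + x) (s(x, H) = (H + x)*H = H*(H + x))
s(t, -12)*34 + 80 = -12*(-12 - 1)*34 + 80 = -12*(-13)*34 + 80 = 156*34 + 80 = 5304 + 80 = 5384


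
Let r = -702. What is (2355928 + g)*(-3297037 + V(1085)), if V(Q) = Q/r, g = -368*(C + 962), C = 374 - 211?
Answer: -2247316625530876/351 ≈ -6.4026e+12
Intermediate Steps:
C = 163
g = -414000 (g = -368*(163 + 962) = -368*1125 = -414000)
V(Q) = -Q/702 (V(Q) = Q/(-702) = Q*(-1/702) = -Q/702)
(2355928 + g)*(-3297037 + V(1085)) = (2355928 - 414000)*(-3297037 - 1/702*1085) = 1941928*(-3297037 - 1085/702) = 1941928*(-2314521059/702) = -2247316625530876/351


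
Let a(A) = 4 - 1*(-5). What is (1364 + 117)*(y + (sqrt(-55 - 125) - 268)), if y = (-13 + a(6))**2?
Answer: -373212 + 8886*I*sqrt(5) ≈ -3.7321e+5 + 19870.0*I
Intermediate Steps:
a(A) = 9 (a(A) = 4 + 5 = 9)
y = 16 (y = (-13 + 9)**2 = (-4)**2 = 16)
(1364 + 117)*(y + (sqrt(-55 - 125) - 268)) = (1364 + 117)*(16 + (sqrt(-55 - 125) - 268)) = 1481*(16 + (sqrt(-180) - 268)) = 1481*(16 + (6*I*sqrt(5) - 268)) = 1481*(16 + (-268 + 6*I*sqrt(5))) = 1481*(-252 + 6*I*sqrt(5)) = -373212 + 8886*I*sqrt(5)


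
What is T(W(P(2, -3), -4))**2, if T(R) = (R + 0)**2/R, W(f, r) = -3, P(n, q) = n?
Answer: 9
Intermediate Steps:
T(R) = R (T(R) = R**2/R = R)
T(W(P(2, -3), -4))**2 = (-3)**2 = 9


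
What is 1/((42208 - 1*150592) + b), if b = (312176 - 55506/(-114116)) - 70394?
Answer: 57058/7611450837 ≈ 7.4963e-6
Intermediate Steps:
b = 13795625109/57058 (b = (312176 - 55506*(-1/114116)) - 70394 = (312176 + 27753/57058) - 70394 = 17812165961/57058 - 70394 = 13795625109/57058 ≈ 2.4178e+5)
1/((42208 - 1*150592) + b) = 1/((42208 - 1*150592) + 13795625109/57058) = 1/((42208 - 150592) + 13795625109/57058) = 1/(-108384 + 13795625109/57058) = 1/(7611450837/57058) = 57058/7611450837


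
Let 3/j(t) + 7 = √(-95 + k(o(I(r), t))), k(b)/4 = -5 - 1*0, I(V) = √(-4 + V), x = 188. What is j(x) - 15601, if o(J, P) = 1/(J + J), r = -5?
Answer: -2558585/164 - 3*I*√115/164 ≈ -15601.0 - 0.19617*I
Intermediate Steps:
o(J, P) = 1/(2*J)
k(b) = -20 (k(b) = 4*(-5 - 1*0) = 4*(-5 + 0) = 4*(-5) = -20)
j(t) = 3/(-7 + I*√115) (j(t) = 3/(-7 + √(-95 - 20)) = 3/(-7 + √(-115)) = 3/(-7 + I*√115))
j(x) - 15601 = (-21/164 - 3*I*√115/164) - 15601 = -2558585/164 - 3*I*√115/164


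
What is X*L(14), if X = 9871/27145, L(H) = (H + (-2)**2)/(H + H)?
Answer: 88839/380030 ≈ 0.23377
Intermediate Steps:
L(H) = (4 + H)/(2*H) (L(H) = (H + 4)/((2*H)) = (4 + H)*(1/(2*H)) = (4 + H)/(2*H))
X = 9871/27145 (X = 9871*(1/27145) = 9871/27145 ≈ 0.36364)
X*L(14) = 9871*((1/2)*(4 + 14)/14)/27145 = 9871*((1/2)*(1/14)*18)/27145 = (9871/27145)*(9/14) = 88839/380030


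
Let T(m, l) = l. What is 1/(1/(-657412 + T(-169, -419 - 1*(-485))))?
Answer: -657346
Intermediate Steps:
1/(1/(-657412 + T(-169, -419 - 1*(-485)))) = 1/(1/(-657412 + (-419 - 1*(-485)))) = 1/(1/(-657412 + (-419 + 485))) = 1/(1/(-657412 + 66)) = 1/(1/(-657346)) = 1/(-1/657346) = -657346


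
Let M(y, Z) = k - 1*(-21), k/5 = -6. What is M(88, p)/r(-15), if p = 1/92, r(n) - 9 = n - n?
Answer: -1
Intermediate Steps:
k = -30 (k = 5*(-6) = -30)
r(n) = 9 (r(n) = 9 + (n - n) = 9 + 0 = 9)
p = 1/92 ≈ 0.010870
M(y, Z) = -9 (M(y, Z) = -30 - 1*(-21) = -30 + 21 = -9)
M(88, p)/r(-15) = -9/9 = -9*1/9 = -1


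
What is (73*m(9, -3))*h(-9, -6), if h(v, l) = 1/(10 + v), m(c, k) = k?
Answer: -219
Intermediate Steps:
(73*m(9, -3))*h(-9, -6) = (73*(-3))/(10 - 9) = -219/1 = -219*1 = -219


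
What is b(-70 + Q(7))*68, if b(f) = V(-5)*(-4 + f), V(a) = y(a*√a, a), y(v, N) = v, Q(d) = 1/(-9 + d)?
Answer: 25330*I*√5 ≈ 56640.0*I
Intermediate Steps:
V(a) = a^(3/2) (V(a) = a*√a = a^(3/2))
b(f) = -5*I*√5*(-4 + f) (b(f) = (-5)^(3/2)*(-4 + f) = (-5*I*√5)*(-4 + f) = -5*I*√5*(-4 + f))
b(-70 + Q(7))*68 = (5*I*√5*(4 - (-70 + 1/(-9 + 7))))*68 = (5*I*√5*(4 - (-70 + 1/(-2))))*68 = (5*I*√5*(4 - (-70 - ½)))*68 = (5*I*√5*(4 - 1*(-141/2)))*68 = (5*I*√5*(4 + 141/2))*68 = (5*I*√5*(149/2))*68 = (745*I*√5/2)*68 = 25330*I*√5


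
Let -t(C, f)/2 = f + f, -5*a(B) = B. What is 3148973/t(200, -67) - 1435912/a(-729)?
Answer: 371479237/195372 ≈ 1901.4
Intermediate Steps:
a(B) = -B/5
t(C, f) = -4*f (t(C, f) = -2*(f + f) = -4*f)
3148973/t(200, -67) - 1435912/a(-729) = 3148973/((-4*(-67))) - 1435912/((-⅕*(-729))) = 3148973/268 - 1435912/729/5 = 3148973*(1/268) - 1435912*5/729 = 3148973/268 - 7179560/729 = 371479237/195372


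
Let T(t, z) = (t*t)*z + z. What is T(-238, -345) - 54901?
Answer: -19597426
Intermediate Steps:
T(t, z) = z + z*t**2 (T(t, z) = t**2*z + z = z*t**2 + z = z + z*t**2)
T(-238, -345) - 54901 = -345*(1 + (-238)**2) - 54901 = -345*(1 + 56644) - 54901 = -345*56645 - 54901 = -19542525 - 54901 = -19597426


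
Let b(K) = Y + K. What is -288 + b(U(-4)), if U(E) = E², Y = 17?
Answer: -255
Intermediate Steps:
b(K) = 17 + K
-288 + b(U(-4)) = -288 + (17 + (-4)²) = -288 + (17 + 16) = -288 + 33 = -255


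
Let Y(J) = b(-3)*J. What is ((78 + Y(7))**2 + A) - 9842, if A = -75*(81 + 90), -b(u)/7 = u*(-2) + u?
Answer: -17906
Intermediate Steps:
b(u) = 7*u (b(u) = -7*(u*(-2) + u) = -7*(-2*u + u) = -(-7)*u = 7*u)
A = -12825 (A = -75*171 = -12825)
Y(J) = -21*J (Y(J) = (7*(-3))*J = -21*J)
((78 + Y(7))**2 + A) - 9842 = ((78 - 21*7)**2 - 12825) - 9842 = ((78 - 147)**2 - 12825) - 9842 = ((-69)**2 - 12825) - 9842 = (4761 - 12825) - 9842 = -8064 - 9842 = -17906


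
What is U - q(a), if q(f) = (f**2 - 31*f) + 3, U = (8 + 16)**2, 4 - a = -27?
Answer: 573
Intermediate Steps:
a = 31 (a = 4 - 1*(-27) = 4 + 27 = 31)
U = 576 (U = 24**2 = 576)
q(f) = 3 + f**2 - 31*f
U - q(a) = 576 - (3 + 31**2 - 31*31) = 576 - (3 + 961 - 961) = 576 - 1*3 = 576 - 3 = 573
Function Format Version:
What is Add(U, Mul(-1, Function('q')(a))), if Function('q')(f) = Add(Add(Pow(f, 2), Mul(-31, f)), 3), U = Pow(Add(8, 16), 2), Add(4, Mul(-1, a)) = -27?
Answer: 573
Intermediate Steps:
a = 31 (a = Add(4, Mul(-1, -27)) = Add(4, 27) = 31)
U = 576 (U = Pow(24, 2) = 576)
Function('q')(f) = Add(3, Pow(f, 2), Mul(-31, f))
Add(U, Mul(-1, Function('q')(a))) = Add(576, Mul(-1, Add(3, Pow(31, 2), Mul(-31, 31)))) = Add(576, Mul(-1, Add(3, 961, -961))) = Add(576, Mul(-1, 3)) = Add(576, -3) = 573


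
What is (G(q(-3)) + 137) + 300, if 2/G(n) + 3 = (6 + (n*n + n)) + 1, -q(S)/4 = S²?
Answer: 276185/632 ≈ 437.00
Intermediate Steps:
q(S) = -4*S²
G(n) = 2/(4 + n + n²) (G(n) = 2/(-3 + ((6 + (n*n + n)) + 1)) = 2/(-3 + ((6 + (n² + n)) + 1)) = 2/(-3 + ((6 + (n + n²)) + 1)) = 2/(-3 + ((6 + n + n²) + 1)) = 2/(-3 + (7 + n + n²)) = 2/(4 + n + n²))
(G(q(-3)) + 137) + 300 = (2/(4 - 4*(-3)² + (-4*(-3)²)²) + 137) + 300 = (2/(4 - 4*9 + (-4*9)²) + 137) + 300 = (2/(4 - 36 + (-36)²) + 137) + 300 = (2/(4 - 36 + 1296) + 137) + 300 = (2/1264 + 137) + 300 = (2*(1/1264) + 137) + 300 = (1/632 + 137) + 300 = 86585/632 + 300 = 276185/632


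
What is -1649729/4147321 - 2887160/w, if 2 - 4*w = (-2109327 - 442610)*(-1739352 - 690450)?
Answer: -1278678674702604081/3214537508775185189 ≈ -0.39778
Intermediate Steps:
w = -1550175406618 (w = ½ - (-2109327 - 442610)*(-1739352 - 690450)/4 = ½ - (-2551937)*(-2429802)/4 = ½ - ¼*6200701626474 = ½ - 3100350813237/2 = -1550175406618)
-1649729/4147321 - 2887160/w = -1649729/4147321 - 2887160/(-1550175406618) = -1649729*1/4147321 - 2887160*(-1/1550175406618) = -1649729/4147321 + 1443580/775087703309 = -1278678674702604081/3214537508775185189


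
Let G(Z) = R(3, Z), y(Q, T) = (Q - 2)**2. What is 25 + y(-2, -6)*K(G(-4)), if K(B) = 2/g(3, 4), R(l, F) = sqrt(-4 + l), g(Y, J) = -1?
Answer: -7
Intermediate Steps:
y(Q, T) = (-2 + Q)**2
G(Z) = I (G(Z) = sqrt(-4 + 3) = sqrt(-1) = I)
K(B) = -2 (K(B) = 2/(-1) = 2*(-1) = -2)
25 + y(-2, -6)*K(G(-4)) = 25 + (-2 - 2)**2*(-2) = 25 + (-4)**2*(-2) = 25 + 16*(-2) = 25 - 32 = -7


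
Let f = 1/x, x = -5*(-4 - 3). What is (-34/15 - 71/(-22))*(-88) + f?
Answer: -8873/105 ≈ -84.505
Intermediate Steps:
x = 35 (x = -5*(-7) = 35)
f = 1/35 ≈ 0.028571
(-34/15 - 71/(-22))*(-88) + f = (-34/15 - 71/(-22))*(-88) + 1/35 = (-34*1/15 - 71*(-1/22))*(-88) + 1/35 = (-34/15 + 71/22)*(-88) + 1/35 = (317/330)*(-88) + 1/35 = -1268/15 + 1/35 = -8873/105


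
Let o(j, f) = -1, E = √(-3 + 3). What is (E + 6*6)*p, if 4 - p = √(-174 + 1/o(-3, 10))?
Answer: 144 - 180*I*√7 ≈ 144.0 - 476.24*I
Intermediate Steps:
E = 0 (E = √0 = 0)
p = 4 - 5*I*√7 (p = 4 - √(-174 + 1/(-1)) = 4 - √(-174 - 1) = 4 - √(-175) = 4 - 5*I*√7 ≈ 4.0 - 13.229*I)
(E + 6*6)*p = (0 + 6*6)*(4 - 5*I*√7) = (0 + 36)*(4 - 5*I*√7) = 36*(4 - 5*I*√7) = 144 - 180*I*√7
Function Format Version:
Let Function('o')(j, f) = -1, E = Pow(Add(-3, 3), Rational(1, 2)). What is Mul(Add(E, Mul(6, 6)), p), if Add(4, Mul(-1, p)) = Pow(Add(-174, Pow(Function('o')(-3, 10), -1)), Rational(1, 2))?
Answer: Add(144, Mul(-180, I, Pow(7, Rational(1, 2)))) ≈ Add(144.00, Mul(-476.24, I))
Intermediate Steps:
E = 0 (E = Pow(0, Rational(1, 2)) = 0)
p = Add(4, Mul(-5, I, Pow(7, Rational(1, 2)))) (p = Add(4, Mul(-1, Pow(Add(-174, Pow(-1, -1)), Rational(1, 2)))) = Add(4, Mul(-1, Pow(Add(-174, -1), Rational(1, 2)))) = Add(4, Mul(-1, Pow(-175, Rational(1, 2)))) = Add(4, Mul(-1, Mul(5, I, Pow(7, Rational(1, 2))))) = Add(4, Mul(-5, I, Pow(7, Rational(1, 2)))) ≈ Add(4.0000, Mul(-13.229, I)))
Mul(Add(E, Mul(6, 6)), p) = Mul(Add(0, Mul(6, 6)), Add(4, Mul(-5, I, Pow(7, Rational(1, 2))))) = Mul(Add(0, 36), Add(4, Mul(-5, I, Pow(7, Rational(1, 2))))) = Mul(36, Add(4, Mul(-5, I, Pow(7, Rational(1, 2))))) = Add(144, Mul(-180, I, Pow(7, Rational(1, 2))))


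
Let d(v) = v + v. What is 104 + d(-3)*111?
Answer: -562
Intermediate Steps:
d(v) = 2*v
104 + d(-3)*111 = 104 + (2*(-3))*111 = 104 - 6*111 = 104 - 666 = -562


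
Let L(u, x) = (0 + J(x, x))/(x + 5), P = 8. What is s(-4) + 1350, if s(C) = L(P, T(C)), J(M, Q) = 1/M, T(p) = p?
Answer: 5399/4 ≈ 1349.8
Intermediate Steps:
L(u, x) = 1/(x*(5 + x)) (L(u, x) = (0 + 1/x)/(x + 5) = 1/(x*(5 + x)))
s(C) = 1/(C*(5 + C))
s(-4) + 1350 = 1/((-4)*(5 - 4)) + 1350 = -¼/1 + 1350 = -¼*1 + 1350 = -¼ + 1350 = 5399/4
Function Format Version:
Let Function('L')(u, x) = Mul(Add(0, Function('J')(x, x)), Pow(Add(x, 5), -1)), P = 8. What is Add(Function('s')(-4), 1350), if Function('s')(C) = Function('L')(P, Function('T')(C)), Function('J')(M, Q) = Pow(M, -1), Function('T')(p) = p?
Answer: Rational(5399, 4) ≈ 1349.8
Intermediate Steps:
Function('L')(u, x) = Mul(Pow(x, -1), Pow(Add(5, x), -1)) (Function('L')(u, x) = Mul(Add(0, Pow(x, -1)), Pow(Add(x, 5), -1)) = Mul(Pow(x, -1), Pow(Add(5, x), -1)))
Function('s')(C) = Mul(Pow(C, -1), Pow(Add(5, C), -1))
Add(Function('s')(-4), 1350) = Add(Mul(Pow(-4, -1), Pow(Add(5, -4), -1)), 1350) = Add(Mul(Rational(-1, 4), Pow(1, -1)), 1350) = Add(Mul(Rational(-1, 4), 1), 1350) = Add(Rational(-1, 4), 1350) = Rational(5399, 4)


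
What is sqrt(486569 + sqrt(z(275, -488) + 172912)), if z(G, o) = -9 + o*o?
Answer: sqrt(486569 + sqrt(411047)) ≈ 698.00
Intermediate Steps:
z(G, o) = -9 + o**2
sqrt(486569 + sqrt(z(275, -488) + 172912)) = sqrt(486569 + sqrt((-9 + (-488)**2) + 172912)) = sqrt(486569 + sqrt((-9 + 238144) + 172912)) = sqrt(486569 + sqrt(238135 + 172912)) = sqrt(486569 + sqrt(411047))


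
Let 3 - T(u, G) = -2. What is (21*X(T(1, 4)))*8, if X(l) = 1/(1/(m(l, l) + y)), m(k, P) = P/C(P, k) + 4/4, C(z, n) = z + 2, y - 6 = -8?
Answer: -48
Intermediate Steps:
y = -2 (y = 6 - 8 = -2)
C(z, n) = 2 + z
T(u, G) = 5 (T(u, G) = 3 - 1*(-2) = 3 + 2 = 5)
m(k, P) = 1 + P/(2 + P) (m(k, P) = P/(2 + P) + 4/4 = P/(2 + P) + 4*(1/4) = P/(2 + P) + 1 = 1 + P/(2 + P))
X(l) = -2 + 2*(1 + l)/(2 + l) (X(l) = 1/(1/(2*(1 + l)/(2 + l) - 2)) = 1/(1/(-2 + 2*(1 + l)/(2 + l))) = -2 + 2*(1 + l)/(2 + l))
(21*X(T(1, 4)))*8 = (21*(-2/(2 + 5)))*8 = (21*(-2/7))*8 = -6*8 = -48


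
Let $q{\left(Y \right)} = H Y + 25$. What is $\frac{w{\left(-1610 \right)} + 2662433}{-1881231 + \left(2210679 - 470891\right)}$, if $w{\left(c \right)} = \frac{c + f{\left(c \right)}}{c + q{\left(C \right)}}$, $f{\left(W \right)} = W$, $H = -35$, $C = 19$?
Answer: $- \frac{599047747}{31824675} \approx -18.823$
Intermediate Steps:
$q{\left(Y \right)} = 25 - 35 Y$ ($q{\left(Y \right)} = - 35 Y + 25 = 25 - 35 Y$)
$w{\left(c \right)} = \frac{2 c}{-640 + c}$ ($w{\left(c \right)} = \frac{c + c}{c + \left(25 - 665\right)} = \frac{2 c}{c + \left(25 - 665\right)} = \frac{2 c}{c - 640} = \frac{2 c}{-640 + c}$)
$\frac{w{\left(-1610 \right)} + 2662433}{-1881231 + \left(2210679 - 470891\right)} = \frac{2 \left(-1610\right) \frac{1}{-640 - 1610} + 2662433}{-1881231 + \left(2210679 - 470891\right)} = \frac{2 \left(-1610\right) \frac{1}{-2250} + 2662433}{-1881231 + \left(2210679 - 470891\right)} = \frac{2 \left(-1610\right) \left(- \frac{1}{2250}\right) + 2662433}{-1881231 + 1739788} = \frac{\frac{322}{225} + 2662433}{-141443} = \frac{599047747}{225} \left(- \frac{1}{141443}\right) = - \frac{599047747}{31824675}$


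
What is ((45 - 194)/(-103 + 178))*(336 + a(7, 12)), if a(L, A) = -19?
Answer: -47233/75 ≈ -629.77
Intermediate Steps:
((45 - 194)/(-103 + 178))*(336 + a(7, 12)) = ((45 - 194)/(-103 + 178))*(336 - 19) = -149/75*317 = -47233/75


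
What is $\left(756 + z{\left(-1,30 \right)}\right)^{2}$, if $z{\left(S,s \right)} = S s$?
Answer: $527076$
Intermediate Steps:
$\left(756 + z{\left(-1,30 \right)}\right)^{2} = \left(756 - 30\right)^{2} = 726^{2} = 527076$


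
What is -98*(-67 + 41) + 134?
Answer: 2682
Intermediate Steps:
-98*(-67 + 41) + 134 = -98*(-26) + 134 = 2548 + 134 = 2682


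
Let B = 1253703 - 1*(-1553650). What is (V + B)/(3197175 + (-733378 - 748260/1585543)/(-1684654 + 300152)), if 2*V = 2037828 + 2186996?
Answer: 5399903203755646145/3509199806459548532 ≈ 1.5388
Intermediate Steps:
B = 2807353 (B = 1253703 + 1553650 = 2807353)
V = 2112412 (V = (2037828 + 2186996)/2 = (1/2)*4224824 = 2112412)
(V + B)/(3197175 + (-733378 - 748260/1585543)/(-1684654 + 300152)) = (2112412 + 2807353)/(3197175 + (-733378 - 748260/1585543)/(-1684654 + 300152)) = 4919765/(3197175 + (-733378 - 748260*1/1585543)/(-1384502)) = 4919765/(3197175 + (-733378 - 748260/1585543)*(-1/1384502)) = 4919765/(3197175 - 1162803102514/1585543*(-1/1384502)) = 4919765/(3197175 + 581401551257/1097593727293) = 4919765/(3509199806459548532/1097593727293) = 4919765*(1097593727293/3509199806459548532) = 5399903203755646145/3509199806459548532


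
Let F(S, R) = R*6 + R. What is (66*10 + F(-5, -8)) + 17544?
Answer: 18148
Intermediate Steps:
F(S, R) = 7*R (F(S, R) = 6*R + R = 7*R)
(66*10 + F(-5, -8)) + 17544 = (66*10 + 7*(-8)) + 17544 = (660 - 56) + 17544 = 604 + 17544 = 18148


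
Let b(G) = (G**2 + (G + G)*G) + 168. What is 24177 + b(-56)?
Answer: 33753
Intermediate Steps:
b(G) = 168 + 3*G**2 (b(G) = (G**2 + (2*G)*G) + 168 = (G**2 + 2*G**2) + 168 = 3*G**2 + 168 = 168 + 3*G**2)
24177 + b(-56) = 24177 + (168 + 3*(-56)**2) = 24177 + (168 + 3*3136) = 24177 + (168 + 9408) = 24177 + 9576 = 33753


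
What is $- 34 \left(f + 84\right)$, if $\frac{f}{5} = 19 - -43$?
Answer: $-13396$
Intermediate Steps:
$f = 310$ ($f = 5 \left(19 - -43\right) = 5 \left(19 + 43\right) = 5 \cdot 62 = 310$)
$- 34 \left(f + 84\right) = - 34 \left(310 + 84\right) = \left(-34\right) 394 = -13396$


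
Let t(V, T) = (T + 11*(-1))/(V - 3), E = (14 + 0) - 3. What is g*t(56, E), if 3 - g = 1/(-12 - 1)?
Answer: 0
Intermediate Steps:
g = 40/13 (g = 3 - 1/(-12 - 1) = 3 - 1/(-13) = 3 - 1*(-1/13) = 3 + 1/13 = 40/13 ≈ 3.0769)
E = 11 (E = 14 - 3 = 11)
t(V, T) = (-11 + T)/(-3 + V) (t(V, T) = (T - 11)/(-3 + V) = (-11 + T)/(-3 + V))
g*t(56, E) = 40*((-11 + 11)/(-3 + 56))/13 = 40*(0/53)/13 = 40*((1/53)*0)/13 = (40/13)*0 = 0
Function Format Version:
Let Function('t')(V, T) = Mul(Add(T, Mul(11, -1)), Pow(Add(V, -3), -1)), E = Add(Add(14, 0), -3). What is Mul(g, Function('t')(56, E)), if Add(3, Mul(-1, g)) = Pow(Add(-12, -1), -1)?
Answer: 0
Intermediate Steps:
g = Rational(40, 13) (g = Add(3, Mul(-1, Pow(Add(-12, -1), -1))) = Add(3, Mul(-1, Pow(-13, -1))) = Add(3, Mul(-1, Rational(-1, 13))) = Add(3, Rational(1, 13)) = Rational(40, 13) ≈ 3.0769)
E = 11 (E = Add(14, -3) = 11)
Function('t')(V, T) = Mul(Pow(Add(-3, V), -1), Add(-11, T)) (Function('t')(V, T) = Mul(Add(T, -11), Pow(Add(-3, V), -1)) = Mul(Add(-11, T), Pow(Add(-3, V), -1)) = Mul(Pow(Add(-3, V), -1), Add(-11, T)))
Mul(g, Function('t')(56, E)) = Mul(Rational(40, 13), Mul(Pow(Add(-3, 56), -1), Add(-11, 11))) = Mul(Rational(40, 13), Mul(Pow(53, -1), 0)) = Mul(Rational(40, 13), Mul(Rational(1, 53), 0)) = Mul(Rational(40, 13), 0) = 0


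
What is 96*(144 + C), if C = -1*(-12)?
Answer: 14976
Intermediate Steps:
C = 12
96*(144 + C) = 96*(144 + 12) = 96*156 = 14976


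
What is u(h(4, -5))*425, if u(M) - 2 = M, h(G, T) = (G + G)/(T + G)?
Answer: -2550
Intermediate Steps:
h(G, T) = 2*G/(G + T) (h(G, T) = (2*G)/(G + T) = 2*G/(G + T))
u(M) = 2 + M
u(h(4, -5))*425 = (2 + 2*4/(4 - 5))*425 = (2 + 2*4/(-1))*425 = (2 + 2*4*(-1))*425 = (2 - 8)*425 = -6*425 = -2550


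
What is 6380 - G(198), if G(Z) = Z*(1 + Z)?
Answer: -33022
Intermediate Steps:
6380 - G(198) = 6380 - 198*(1 + 198) = 6380 - 198*199 = 6380 - 1*39402 = 6380 - 39402 = -33022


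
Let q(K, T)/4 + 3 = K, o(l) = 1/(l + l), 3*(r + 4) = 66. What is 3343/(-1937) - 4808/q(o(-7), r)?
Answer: 32452087/83291 ≈ 389.62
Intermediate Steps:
r = 18 (r = -4 + (1/3)*66 = -4 + 22 = 18)
o(l) = 1/(2*l)
q(K, T) = -12 + 4*K
3343/(-1937) - 4808/q(o(-7), r) = 3343/(-1937) - 4808/(-12 + 4*((1/2)/(-7))) = 3343*(-1/1937) - 4808/(-12 + 4*((1/2)*(-1/7))) = -3343/1937 - 4808/(-12 + 4*(-1/14)) = -3343/1937 - 4808/(-12 - 2/7) = -3343/1937 - 4808/(-86/7) = -3343/1937 - 4808*(-7/86) = -3343/1937 + 16828/43 = 32452087/83291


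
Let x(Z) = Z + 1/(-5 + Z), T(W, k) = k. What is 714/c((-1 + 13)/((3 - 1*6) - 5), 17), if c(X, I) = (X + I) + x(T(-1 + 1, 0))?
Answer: 140/3 ≈ 46.667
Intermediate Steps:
c(X, I) = -1/5 + I + X (c(X, I) = (X + I) + (1 + 0**2 - 5*0)/(-5 + 0) = (I + X) + (1 + 0 + 0)/(-5) = (I + X) - 1/5*1 = (I + X) - 1/5 = -1/5 + I + X)
714/c((-1 + 13)/((3 - 1*6) - 5), 17) = 714/(-1/5 + 17 + (-1 + 13)/((3 - 1*6) - 5)) = 714/(-1/5 + 17 + 12/((3 - 6) - 5)) = 714/(-1/5 + 17 + 12/(-3 - 5)) = 714/(-1/5 + 17 + 12/(-8)) = 714/(-1/5 + 17 + 12*(-1/8)) = 714/(-1/5 + 17 - 3/2) = 714/(153/10) = 714*(10/153) = 140/3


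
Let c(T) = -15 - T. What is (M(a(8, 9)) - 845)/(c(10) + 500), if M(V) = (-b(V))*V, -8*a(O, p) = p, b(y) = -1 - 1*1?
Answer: -3389/1900 ≈ -1.7837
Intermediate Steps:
b(y) = -2 (b(y) = -1 - 1 = -2)
a(O, p) = -p/8
M(V) = 2*V (M(V) = (-1*(-2))*V = 2*V)
(M(a(8, 9)) - 845)/(c(10) + 500) = (2*(-⅛*9) - 845)/((-15 - 1*10) + 500) = (2*(-9/8) - 845)/((-15 - 10) + 500) = (-9/4 - 845)/(-25 + 500) = -3389/4/475 = -3389/4*1/475 = -3389/1900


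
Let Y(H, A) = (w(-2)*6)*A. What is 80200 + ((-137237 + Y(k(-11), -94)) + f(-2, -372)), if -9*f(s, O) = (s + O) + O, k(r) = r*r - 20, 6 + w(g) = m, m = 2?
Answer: -492283/9 ≈ -54698.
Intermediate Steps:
w(g) = -4 (w(g) = -6 + 2 = -4)
k(r) = -20 + r**2 (k(r) = r**2 - 20 = -20 + r**2)
f(s, O) = -2*O/9 - s/9 (f(s, O) = -((s + O) + O)/9 = -((O + s) + O)/9 = -(s + 2*O)/9 = -2*O/9 - s/9)
Y(H, A) = -24*A (Y(H, A) = (-4*6)*A = -24*A)
80200 + ((-137237 + Y(k(-11), -94)) + f(-2, -372)) = 80200 + ((-137237 - 24*(-94)) + (-2/9*(-372) - 1/9*(-2))) = 80200 + ((-137237 + 2256) + (248/3 + 2/9)) = 80200 + (-134981 + 746/9) = 80200 - 1214083/9 = -492283/9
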